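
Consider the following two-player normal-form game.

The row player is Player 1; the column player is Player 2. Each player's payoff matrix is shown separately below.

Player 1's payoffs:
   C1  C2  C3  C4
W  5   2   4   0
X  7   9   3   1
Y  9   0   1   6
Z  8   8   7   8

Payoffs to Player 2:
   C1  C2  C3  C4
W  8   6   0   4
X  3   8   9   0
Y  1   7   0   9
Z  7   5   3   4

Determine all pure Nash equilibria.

No pure-strategy Nash equilibrium.

For each player, find the best response to each opponent profile; mutual best responses are the pure NE.
Player 1 against C1: payoffs 5, 7, 9, 8 → best response Y.
Player 1 against C2: payoffs 2, 9, 0, 8 → best response X.
Player 1 against C3: payoffs 4, 3, 1, 7 → best response Z.
Player 1 against C4: payoffs 0, 1, 6, 8 → best response Z.
Player 2 against W: payoffs 8, 6, 0, 4 → best response C1.
Player 2 against X: payoffs 3, 8, 9, 0 → best response C3.
Player 2 against Y: payoffs 1, 7, 0, 9 → best response C4.
Player 2 against Z: payoffs 7, 5, 3, 4 → best response C1.
No profile is a mutual best response for all players.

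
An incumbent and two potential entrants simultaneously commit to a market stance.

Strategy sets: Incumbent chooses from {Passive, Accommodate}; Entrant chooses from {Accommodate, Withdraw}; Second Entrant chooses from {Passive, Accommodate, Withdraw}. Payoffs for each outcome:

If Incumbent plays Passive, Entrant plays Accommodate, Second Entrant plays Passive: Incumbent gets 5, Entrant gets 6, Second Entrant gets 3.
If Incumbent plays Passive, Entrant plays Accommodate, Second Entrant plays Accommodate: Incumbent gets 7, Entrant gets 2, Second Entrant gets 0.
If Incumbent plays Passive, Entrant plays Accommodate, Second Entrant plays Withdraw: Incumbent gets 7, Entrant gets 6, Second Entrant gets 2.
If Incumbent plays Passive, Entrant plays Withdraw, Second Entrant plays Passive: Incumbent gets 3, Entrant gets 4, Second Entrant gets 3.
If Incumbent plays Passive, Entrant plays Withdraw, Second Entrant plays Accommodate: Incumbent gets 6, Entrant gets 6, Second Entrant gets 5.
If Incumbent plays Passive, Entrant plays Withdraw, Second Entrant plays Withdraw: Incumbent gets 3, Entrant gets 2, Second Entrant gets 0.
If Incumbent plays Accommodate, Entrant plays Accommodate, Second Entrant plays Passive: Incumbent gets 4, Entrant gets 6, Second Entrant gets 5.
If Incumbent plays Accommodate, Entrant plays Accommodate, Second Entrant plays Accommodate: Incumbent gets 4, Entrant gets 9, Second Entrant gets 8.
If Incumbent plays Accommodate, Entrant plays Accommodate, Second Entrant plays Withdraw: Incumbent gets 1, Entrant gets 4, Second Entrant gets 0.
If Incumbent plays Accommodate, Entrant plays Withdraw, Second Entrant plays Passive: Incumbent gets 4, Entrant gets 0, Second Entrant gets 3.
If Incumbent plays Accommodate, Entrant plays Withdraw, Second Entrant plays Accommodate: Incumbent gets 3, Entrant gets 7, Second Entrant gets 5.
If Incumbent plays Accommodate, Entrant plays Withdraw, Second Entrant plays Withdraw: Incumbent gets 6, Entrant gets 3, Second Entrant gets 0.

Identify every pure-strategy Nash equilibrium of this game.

For each strategy profile, look for a profitable unilateral deviation.
(Passive, Accommodate, Passive): Incumbent gets 5, best alternative 4; Entrant gets 6, best alternative 4; Second Entrant gets 3, best alternative 2. No profitable deviation — NE.
(Passive, Accommodate, Accommodate): Entrant can switch to Withdraw (2 → 6). Not NE.
(Passive, Accommodate, Withdraw): Second Entrant can switch to Passive (2 → 3). Not NE.
(Passive, Withdraw, Passive): Incumbent can switch to Accommodate (3 → 4). Not NE.
(Passive, Withdraw, Accommodate): Incumbent gets 6, best alternative 3; Entrant gets 6, best alternative 2; Second Entrant gets 5, best alternative 3. No profitable deviation — NE.
(Passive, Withdraw, Withdraw): Incumbent can switch to Accommodate (3 → 6). Not NE.
(Accommodate, Accommodate, Passive): Incumbent can switch to Passive (4 → 5). Not NE.
(Accommodate, Accommodate, Accommodate): Incumbent can switch to Passive (4 → 7). Not NE.
(Accommodate, Accommodate, Withdraw): Incumbent can switch to Passive (1 → 7). Not NE.
(Accommodate, Withdraw, Passive): Entrant can switch to Accommodate (0 → 6). Not NE.
(Accommodate, Withdraw, Accommodate): Incumbent can switch to Passive (3 → 6). Not NE.
(Accommodate, Withdraw, Withdraw): Entrant can switch to Accommodate (3 → 4). Not NE.

Pure-strategy Nash equilibria: (Passive, Accommodate, Passive); (Passive, Withdraw, Accommodate)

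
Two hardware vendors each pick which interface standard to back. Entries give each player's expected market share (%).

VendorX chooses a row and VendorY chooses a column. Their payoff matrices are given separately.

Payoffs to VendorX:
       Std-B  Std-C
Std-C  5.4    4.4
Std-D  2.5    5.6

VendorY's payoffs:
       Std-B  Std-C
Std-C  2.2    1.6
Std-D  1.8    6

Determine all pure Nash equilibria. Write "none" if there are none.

Pure-strategy Nash equilibria: (Std-C, Std-B) and (Std-D, Std-C)

Check each profile: it is a Nash equilibrium iff no player can strictly gain by switching unilaterally.
(Std-C, Std-B): VendorX gets 5.4, best alternative 2.5; VendorY gets 2.2, best alternative 1.6. No profitable deviation — NE.
(Std-C, Std-C): VendorX can switch to Std-D (4.4 → 5.6). Not NE.
(Std-D, Std-B): VendorX can switch to Std-C (2.5 → 5.4). Not NE.
(Std-D, Std-C): VendorX gets 5.6, best alternative 4.4; VendorY gets 6, best alternative 1.8. No profitable deviation — NE.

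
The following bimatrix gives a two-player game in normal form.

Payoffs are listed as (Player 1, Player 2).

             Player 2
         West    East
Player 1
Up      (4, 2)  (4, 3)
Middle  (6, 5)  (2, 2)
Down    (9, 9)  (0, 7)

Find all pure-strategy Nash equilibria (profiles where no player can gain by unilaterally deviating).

Player 1 against West: payoffs 4, 6, 9 → best response Down.
Player 1 against East: payoffs 4, 2, 0 → best response Up.
Player 2 against Up: payoffs 2, 3 → best response East.
Player 2 against Middle: payoffs 5, 2 → best response West.
Player 2 against Down: payoffs 9, 7 → best response West.
Mutual best responses: (Up, East); (Down, West).

(Up, East); (Down, West)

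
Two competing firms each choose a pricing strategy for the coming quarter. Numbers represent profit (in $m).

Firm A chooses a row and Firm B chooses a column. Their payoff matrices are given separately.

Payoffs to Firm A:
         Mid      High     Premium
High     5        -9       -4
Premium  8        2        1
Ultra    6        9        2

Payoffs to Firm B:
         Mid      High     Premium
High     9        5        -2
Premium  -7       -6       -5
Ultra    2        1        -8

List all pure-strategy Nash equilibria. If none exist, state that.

none

Firm A against Mid: payoffs 5, 8, 6 → best response Premium.
Firm A against High: payoffs -9, 2, 9 → best response Ultra.
Firm A against Premium: payoffs -4, 1, 2 → best response Ultra.
Firm B against High: payoffs 9, 5, -2 → best response Mid.
Firm B against Premium: payoffs -7, -6, -5 → best response Premium.
Firm B against Ultra: payoffs 2, 1, -8 → best response Mid.
No profile is a mutual best response for all players.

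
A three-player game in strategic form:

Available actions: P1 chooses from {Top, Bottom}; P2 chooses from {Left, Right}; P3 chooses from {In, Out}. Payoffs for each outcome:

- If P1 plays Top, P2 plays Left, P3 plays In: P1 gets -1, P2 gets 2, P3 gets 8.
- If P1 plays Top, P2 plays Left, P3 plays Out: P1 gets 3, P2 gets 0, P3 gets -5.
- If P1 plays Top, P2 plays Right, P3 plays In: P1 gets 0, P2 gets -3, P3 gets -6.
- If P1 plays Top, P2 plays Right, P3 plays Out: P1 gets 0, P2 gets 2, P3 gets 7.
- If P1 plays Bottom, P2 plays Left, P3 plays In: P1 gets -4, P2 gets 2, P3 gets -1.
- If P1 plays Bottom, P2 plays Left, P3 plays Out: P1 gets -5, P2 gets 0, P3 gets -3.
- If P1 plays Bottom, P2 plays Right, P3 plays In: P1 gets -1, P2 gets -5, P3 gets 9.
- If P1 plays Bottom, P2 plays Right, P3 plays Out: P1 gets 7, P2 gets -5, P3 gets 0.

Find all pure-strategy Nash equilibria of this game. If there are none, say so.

(Top, Left, In)

(Top, Left, In): P1 gets -1, best alternative -4; P2 gets 2, best alternative -3; P3 gets 8, best alternative -5. No profitable deviation — NE.
(Top, Left, Out): P2 can switch to Right (0 → 2). Not NE.
(Top, Right, In): P2 can switch to Left (-3 → 2). Not NE.
(Top, Right, Out): P1 can switch to Bottom (0 → 7). Not NE.
(Bottom, Left, In): P1 can switch to Top (-4 → -1). Not NE.
(Bottom, Left, Out): P1 can switch to Top (-5 → 3). Not NE.
(Bottom, Right, In): P1 can switch to Top (-1 → 0). Not NE.
(The remaining 1 profile has a profitable deviation by the same check.)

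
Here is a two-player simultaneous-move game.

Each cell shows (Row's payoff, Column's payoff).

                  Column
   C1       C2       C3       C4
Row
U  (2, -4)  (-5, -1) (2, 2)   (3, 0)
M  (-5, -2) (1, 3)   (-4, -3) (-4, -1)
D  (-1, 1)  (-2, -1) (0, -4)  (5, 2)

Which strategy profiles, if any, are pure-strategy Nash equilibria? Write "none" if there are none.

Row against C1: payoffs 2, -5, -1 → best response U.
Row against C2: payoffs -5, 1, -2 → best response M.
Row against C3: payoffs 2, -4, 0 → best response U.
Row against C4: payoffs 3, -4, 5 → best response D.
Column against U: payoffs -4, -1, 2, 0 → best response C3.
Column against M: payoffs -2, 3, -3, -1 → best response C2.
Column against D: payoffs 1, -1, -4, 2 → best response C4.
Mutual best responses: (U, C3); (M, C2); (D, C4).

The pure Nash equilibria are (U, C3) and (M, C2) and (D, C4).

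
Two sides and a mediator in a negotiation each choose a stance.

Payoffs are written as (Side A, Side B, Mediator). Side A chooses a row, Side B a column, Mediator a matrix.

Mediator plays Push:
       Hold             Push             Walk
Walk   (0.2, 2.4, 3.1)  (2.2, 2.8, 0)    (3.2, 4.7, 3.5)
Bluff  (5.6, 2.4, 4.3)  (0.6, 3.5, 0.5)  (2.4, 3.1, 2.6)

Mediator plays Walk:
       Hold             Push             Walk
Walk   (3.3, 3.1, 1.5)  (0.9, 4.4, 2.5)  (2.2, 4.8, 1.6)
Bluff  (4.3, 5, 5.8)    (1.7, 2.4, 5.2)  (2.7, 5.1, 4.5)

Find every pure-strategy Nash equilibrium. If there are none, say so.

(Walk, Walk, Push), (Bluff, Walk, Walk)

Check each profile: it is a Nash equilibrium iff no player can strictly gain by switching unilaterally.
(Walk, Hold, Push): Side A can switch to Bluff (0.2 → 5.6). Not NE.
(Walk, Hold, Walk): Side A can switch to Bluff (3.3 → 4.3). Not NE.
(Walk, Push, Push): Side B can switch to Walk (2.8 → 4.7). Not NE.
(Walk, Push, Walk): Side A can switch to Bluff (0.9 → 1.7). Not NE.
(Walk, Walk, Push): Side A gets 3.2, best alternative 2.4; Side B gets 4.7, best alternative 2.8; Mediator gets 3.5, best alternative 1.6. No profitable deviation — NE.
(Walk, Walk, Walk): Side A can switch to Bluff (2.2 → 2.7). Not NE.
(Bluff, Hold, Push): Side B can switch to Push (2.4 → 3.5). Not NE.
(Bluff, Hold, Walk): Side B can switch to Walk (5 → 5.1). Not NE.
(Bluff, Push, Push): Side A can switch to Walk (0.6 → 2.2). Not NE.
(Bluff, Push, Walk): Side B can switch to Hold (2.4 → 5). Not NE.
(Bluff, Walk, Push): Side A can switch to Walk (2.4 → 3.2). Not NE.
(Bluff, Walk, Walk): Side A gets 2.7, best alternative 2.2; Side B gets 5.1, best alternative 5; Mediator gets 4.5, best alternative 2.6. No profitable deviation — NE.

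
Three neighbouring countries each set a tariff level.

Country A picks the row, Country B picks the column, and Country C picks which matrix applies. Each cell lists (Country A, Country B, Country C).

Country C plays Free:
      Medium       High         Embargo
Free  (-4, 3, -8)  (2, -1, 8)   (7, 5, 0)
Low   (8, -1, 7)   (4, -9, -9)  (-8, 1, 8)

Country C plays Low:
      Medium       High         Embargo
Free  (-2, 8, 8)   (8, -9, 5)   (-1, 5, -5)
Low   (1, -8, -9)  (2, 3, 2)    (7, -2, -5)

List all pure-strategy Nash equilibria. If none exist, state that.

The unique pure-strategy Nash equilibrium is (Free, Embargo, Free).

Check each profile: it is a Nash equilibrium iff no player can strictly gain by switching unilaterally.
(Free, Medium, Free): Country A can switch to Low (-4 → 8). Not NE.
(Free, Medium, Low): Country A can switch to Low (-2 → 1). Not NE.
(Free, High, Free): Country A can switch to Low (2 → 4). Not NE.
(Free, High, Low): Country B can switch to Medium (-9 → 8). Not NE.
(Free, Embargo, Free): Country A gets 7, best alternative -8; Country B gets 5, best alternative 3; Country C gets 0, best alternative -5. No profitable deviation — NE.
(Free, Embargo, Low): Country A can switch to Low (-1 → 7). Not NE.
(Low, Medium, Free): Country B can switch to Embargo (-1 → 1). Not NE.
(The remaining 5 profiles each have a profitable deviation by the same check.)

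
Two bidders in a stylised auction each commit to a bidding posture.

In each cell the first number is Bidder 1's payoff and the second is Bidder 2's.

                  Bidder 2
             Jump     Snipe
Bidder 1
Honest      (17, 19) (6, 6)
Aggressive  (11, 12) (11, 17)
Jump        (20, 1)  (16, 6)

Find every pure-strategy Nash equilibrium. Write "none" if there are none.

(Jump, Snipe)

For each player, find the best response to each opponent profile; mutual best responses are the pure NE.
Bidder 1 against Jump: payoffs 17, 11, 20 → best response Jump.
Bidder 1 against Snipe: payoffs 6, 11, 16 → best response Jump.
Bidder 2 against Honest: payoffs 19, 6 → best response Jump.
Bidder 2 against Aggressive: payoffs 12, 17 → best response Snipe.
Bidder 2 against Jump: payoffs 1, 6 → best response Snipe.
Mutual best responses: (Jump, Snipe).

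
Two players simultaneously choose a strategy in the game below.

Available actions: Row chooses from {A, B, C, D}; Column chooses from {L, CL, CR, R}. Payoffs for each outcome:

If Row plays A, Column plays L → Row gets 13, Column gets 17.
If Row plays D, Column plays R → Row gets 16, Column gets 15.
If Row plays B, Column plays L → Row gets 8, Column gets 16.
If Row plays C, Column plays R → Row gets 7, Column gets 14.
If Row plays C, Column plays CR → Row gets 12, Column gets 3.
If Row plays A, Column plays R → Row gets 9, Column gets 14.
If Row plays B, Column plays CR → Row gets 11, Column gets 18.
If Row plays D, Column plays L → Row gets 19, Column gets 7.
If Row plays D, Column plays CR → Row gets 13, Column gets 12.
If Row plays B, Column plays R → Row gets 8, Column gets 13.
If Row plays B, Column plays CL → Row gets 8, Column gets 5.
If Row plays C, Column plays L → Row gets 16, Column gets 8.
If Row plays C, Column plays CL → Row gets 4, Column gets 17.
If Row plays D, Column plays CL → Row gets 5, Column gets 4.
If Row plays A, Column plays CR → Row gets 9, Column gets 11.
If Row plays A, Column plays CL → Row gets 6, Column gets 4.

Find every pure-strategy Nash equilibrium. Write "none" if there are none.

(A, L): Row can switch to C (13 → 16). Not NE.
(A, CL): Row can switch to B (6 → 8). Not NE.
(A, CR): Row can switch to B (9 → 11). Not NE.
(A, R): Row can switch to D (9 → 16). Not NE.
(B, L): Row can switch to A (8 → 13). Not NE.
(B, CL): Column can switch to L (5 → 16). Not NE.
(B, CR): Row can switch to C (11 → 12). Not NE.
(B, R): Row can switch to A (8 → 9). Not NE.
(C, L): Row can switch to D (16 → 19). Not NE.
(C, CL): Row can switch to A (4 → 6). Not NE.
(C, CR): Row can switch to D (12 → 13). Not NE.
(C, R): Row can switch to A (7 → 9). Not NE.
(D, R): Row gets 16, best alternative 9; Column gets 15, best alternative 12. No profitable deviation — NE.
(The remaining 3 profiles each have a profitable deviation by the same check.)

Pure NE: (D, R)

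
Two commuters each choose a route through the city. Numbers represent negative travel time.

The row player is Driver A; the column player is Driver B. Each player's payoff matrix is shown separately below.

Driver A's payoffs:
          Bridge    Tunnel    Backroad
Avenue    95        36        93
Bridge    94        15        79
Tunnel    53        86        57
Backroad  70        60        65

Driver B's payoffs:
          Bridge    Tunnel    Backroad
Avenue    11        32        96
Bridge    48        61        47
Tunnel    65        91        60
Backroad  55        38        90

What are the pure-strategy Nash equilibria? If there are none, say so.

Pure-strategy Nash equilibria: (Avenue, Backroad) and (Tunnel, Tunnel)

(Avenue, Bridge): Driver B can switch to Tunnel (11 → 32). Not NE.
(Avenue, Tunnel): Driver A can switch to Tunnel (36 → 86). Not NE.
(Avenue, Backroad): Driver A gets 93, best alternative 79; Driver B gets 96, best alternative 32. No profitable deviation — NE.
(Bridge, Bridge): Driver A can switch to Avenue (94 → 95). Not NE.
(Bridge, Tunnel): Driver A can switch to Avenue (15 → 36). Not NE.
(Bridge, Backroad): Driver A can switch to Avenue (79 → 93). Not NE.
(Tunnel, Bridge): Driver A can switch to Avenue (53 → 95). Not NE.
(Tunnel, Tunnel): Driver A gets 86, best alternative 60; Driver B gets 91, best alternative 65. No profitable deviation — NE.
(Tunnel, Backroad): Driver A can switch to Avenue (57 → 93). Not NE.
(Backroad, Bridge): Driver A can switch to Avenue (70 → 95). Not NE.
(The remaining 2 profiles each have a profitable deviation by the same check.)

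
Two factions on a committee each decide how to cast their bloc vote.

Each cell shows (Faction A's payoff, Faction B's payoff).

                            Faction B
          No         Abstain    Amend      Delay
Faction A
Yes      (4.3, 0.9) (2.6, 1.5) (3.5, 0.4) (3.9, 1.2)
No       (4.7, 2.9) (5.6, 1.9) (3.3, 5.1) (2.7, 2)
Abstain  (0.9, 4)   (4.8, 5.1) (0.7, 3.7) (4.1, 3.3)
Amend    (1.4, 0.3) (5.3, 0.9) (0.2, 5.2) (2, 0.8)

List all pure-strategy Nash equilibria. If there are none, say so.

Faction A against No: payoffs 4.3, 4.7, 0.9, 1.4 → best response No.
Faction A against Abstain: payoffs 2.6, 5.6, 4.8, 5.3 → best response No.
Faction A against Amend: payoffs 3.5, 3.3, 0.7, 0.2 → best response Yes.
Faction A against Delay: payoffs 3.9, 2.7, 4.1, 2 → best response Abstain.
Faction B against Yes: payoffs 0.9, 1.5, 0.4, 1.2 → best response Abstain.
Faction B against No: payoffs 2.9, 1.9, 5.1, 2 → best response Amend.
Faction B against Abstain: payoffs 4, 5.1, 3.7, 3.3 → best response Abstain.
Faction B against Amend: payoffs 0.3, 0.9, 5.2, 0.8 → best response Amend.
No profile is a mutual best response for all players.

This game has no pure Nash equilibrium.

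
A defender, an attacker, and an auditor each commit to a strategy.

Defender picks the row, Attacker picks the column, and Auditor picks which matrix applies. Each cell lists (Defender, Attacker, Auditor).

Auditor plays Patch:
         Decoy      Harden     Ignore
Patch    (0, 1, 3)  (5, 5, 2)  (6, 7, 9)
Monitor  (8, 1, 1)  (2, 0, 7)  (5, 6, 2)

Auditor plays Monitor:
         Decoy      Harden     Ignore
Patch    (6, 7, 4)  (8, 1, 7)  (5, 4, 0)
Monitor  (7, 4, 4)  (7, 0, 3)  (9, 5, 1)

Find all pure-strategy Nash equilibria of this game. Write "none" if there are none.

The unique pure-strategy Nash equilibrium is (Patch, Ignore, Patch).

Defender against (Decoy, Patch): payoffs 0, 8 → best response Monitor.
Defender against (Decoy, Monitor): payoffs 6, 7 → best response Monitor.
Defender against (Harden, Patch): payoffs 5, 2 → best response Patch.
Defender against (Harden, Monitor): payoffs 8, 7 → best response Patch.
Defender against (Ignore, Patch): payoffs 6, 5 → best response Patch.
Defender against (Ignore, Monitor): payoffs 5, 9 → best response Monitor.
Attacker against (Patch, Patch): payoffs 1, 5, 7 → best response Ignore.
Attacker against (Patch, Monitor): payoffs 7, 1, 4 → best response Decoy.
Attacker against (Monitor, Patch): payoffs 1, 0, 6 → best response Ignore.
Attacker against (Monitor, Monitor): payoffs 4, 0, 5 → best response Ignore.
Auditor against (Patch, Decoy): payoffs 3, 4 → best response Monitor.
Auditor against (Patch, Harden): payoffs 2, 7 → best response Monitor.
Auditor against (Patch, Ignore): payoffs 9, 0 → best response Patch.
Auditor against (Monitor, Decoy): payoffs 1, 4 → best response Monitor.
Auditor against (Monitor, Harden): payoffs 7, 3 → best response Patch.
Auditor against (Monitor, Ignore): payoffs 2, 1 → best response Patch.
Mutual best responses: (Patch, Ignore, Patch).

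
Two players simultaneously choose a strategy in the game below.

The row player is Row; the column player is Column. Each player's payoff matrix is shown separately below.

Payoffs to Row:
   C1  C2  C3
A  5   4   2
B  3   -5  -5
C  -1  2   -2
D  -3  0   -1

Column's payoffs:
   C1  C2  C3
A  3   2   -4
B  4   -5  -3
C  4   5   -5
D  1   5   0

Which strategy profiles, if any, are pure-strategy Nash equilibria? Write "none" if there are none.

(A, C1)

For each player, find the best response to each opponent profile; mutual best responses are the pure NE.
Row against C1: payoffs 5, 3, -1, -3 → best response A.
Row against C2: payoffs 4, -5, 2, 0 → best response A.
Row against C3: payoffs 2, -5, -2, -1 → best response A.
Column against A: payoffs 3, 2, -4 → best response C1.
Column against B: payoffs 4, -5, -3 → best response C1.
Column against C: payoffs 4, 5, -5 → best response C2.
Column against D: payoffs 1, 5, 0 → best response C2.
Mutual best responses: (A, C1).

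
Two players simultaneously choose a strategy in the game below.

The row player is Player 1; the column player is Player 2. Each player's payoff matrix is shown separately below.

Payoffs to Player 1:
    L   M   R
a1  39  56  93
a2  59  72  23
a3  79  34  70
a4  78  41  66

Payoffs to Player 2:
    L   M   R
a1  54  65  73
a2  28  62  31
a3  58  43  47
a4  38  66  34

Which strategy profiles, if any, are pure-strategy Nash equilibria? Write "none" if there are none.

The pure Nash equilibria are (a1, R), (a2, M), (a3, L).

(a1, L): Player 1 can switch to a2 (39 → 59). Not NE.
(a1, M): Player 1 can switch to a2 (56 → 72). Not NE.
(a1, R): Player 1 gets 93, best alternative 70; Player 2 gets 73, best alternative 65. No profitable deviation — NE.
(a2, L): Player 1 can switch to a3 (59 → 79). Not NE.
(a2, M): Player 1 gets 72, best alternative 56; Player 2 gets 62, best alternative 31. No profitable deviation — NE.
(a2, R): Player 1 can switch to a1 (23 → 93). Not NE.
(a3, L): Player 1 gets 79, best alternative 78; Player 2 gets 58, best alternative 47. No profitable deviation — NE.
(a3, M): Player 1 can switch to a1 (34 → 56). Not NE.
(a3, R): Player 1 can switch to a1 (70 → 93). Not NE.
(a4, L): Player 1 can switch to a3 (78 → 79). Not NE.
(a4, M): Player 1 can switch to a1 (41 → 56). Not NE.
(The remaining 1 profile has a profitable deviation by the same check.)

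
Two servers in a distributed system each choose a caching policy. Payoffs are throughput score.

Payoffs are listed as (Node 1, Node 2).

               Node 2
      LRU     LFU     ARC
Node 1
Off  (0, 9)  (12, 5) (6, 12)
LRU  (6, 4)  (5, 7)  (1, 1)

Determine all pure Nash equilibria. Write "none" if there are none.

For each player, find the best response to each opponent profile; mutual best responses are the pure NE.
Node 1 against LRU: payoffs 0, 6 → best response LRU.
Node 1 against LFU: payoffs 12, 5 → best response Off.
Node 1 against ARC: payoffs 6, 1 → best response Off.
Node 2 against Off: payoffs 9, 5, 12 → best response ARC.
Node 2 against LRU: payoffs 4, 7, 1 → best response LFU.
Mutual best responses: (Off, ARC).

The unique pure-strategy Nash equilibrium is (Off, ARC).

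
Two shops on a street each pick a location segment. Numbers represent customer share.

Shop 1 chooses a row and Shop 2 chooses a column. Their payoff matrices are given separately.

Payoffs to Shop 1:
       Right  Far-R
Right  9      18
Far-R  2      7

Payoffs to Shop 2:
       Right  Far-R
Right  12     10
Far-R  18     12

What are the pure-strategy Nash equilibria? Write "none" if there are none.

Pure NE: (Right, Right)

For each player, find the best response to each opponent profile; mutual best responses are the pure NE.
Shop 1 against Right: payoffs 9, 2 → best response Right.
Shop 1 against Far-R: payoffs 18, 7 → best response Right.
Shop 2 against Right: payoffs 12, 10 → best response Right.
Shop 2 against Far-R: payoffs 18, 12 → best response Right.
Mutual best responses: (Right, Right).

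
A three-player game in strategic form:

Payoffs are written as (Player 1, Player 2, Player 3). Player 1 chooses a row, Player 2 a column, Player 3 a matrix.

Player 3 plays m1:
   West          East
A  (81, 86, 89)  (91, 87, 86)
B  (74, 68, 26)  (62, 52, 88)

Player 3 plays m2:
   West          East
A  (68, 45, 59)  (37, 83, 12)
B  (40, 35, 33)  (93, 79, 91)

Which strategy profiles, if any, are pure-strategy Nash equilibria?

Player 1 against (West, m1): payoffs 81, 74 → best response A.
Player 1 against (West, m2): payoffs 68, 40 → best response A.
Player 1 against (East, m1): payoffs 91, 62 → best response A.
Player 1 against (East, m2): payoffs 37, 93 → best response B.
Player 2 against (A, m1): payoffs 86, 87 → best response East.
Player 2 against (A, m2): payoffs 45, 83 → best response East.
Player 2 against (B, m1): payoffs 68, 52 → best response West.
Player 2 against (B, m2): payoffs 35, 79 → best response East.
Player 3 against (A, West): payoffs 89, 59 → best response m1.
Player 3 against (A, East): payoffs 86, 12 → best response m1.
Player 3 against (B, West): payoffs 26, 33 → best response m2.
Player 3 against (B, East): payoffs 88, 91 → best response m2.
Mutual best responses: (A, East, m1); (B, East, m2).

(A, East, m1) and (B, East, m2)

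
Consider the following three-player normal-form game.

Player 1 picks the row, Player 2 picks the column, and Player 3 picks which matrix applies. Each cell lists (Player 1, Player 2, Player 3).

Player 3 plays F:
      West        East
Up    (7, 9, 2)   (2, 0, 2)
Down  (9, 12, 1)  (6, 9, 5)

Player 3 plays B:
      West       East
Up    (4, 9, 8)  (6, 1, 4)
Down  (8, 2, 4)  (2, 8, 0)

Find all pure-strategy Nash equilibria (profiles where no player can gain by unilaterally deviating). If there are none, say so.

No pure-strategy Nash equilibrium.

Player 1 against (West, F): payoffs 7, 9 → best response Down.
Player 1 against (West, B): payoffs 4, 8 → best response Down.
Player 1 against (East, F): payoffs 2, 6 → best response Down.
Player 1 against (East, B): payoffs 6, 2 → best response Up.
Player 2 against (Up, F): payoffs 9, 0 → best response West.
Player 2 against (Up, B): payoffs 9, 1 → best response West.
Player 2 against (Down, F): payoffs 12, 9 → best response West.
Player 2 against (Down, B): payoffs 2, 8 → best response East.
Player 3 against (Up, West): payoffs 2, 8 → best response B.
Player 3 against (Up, East): payoffs 2, 4 → best response B.
Player 3 against (Down, West): payoffs 1, 4 → best response B.
Player 3 against (Down, East): payoffs 5, 0 → best response F.
No profile is a mutual best response for all players.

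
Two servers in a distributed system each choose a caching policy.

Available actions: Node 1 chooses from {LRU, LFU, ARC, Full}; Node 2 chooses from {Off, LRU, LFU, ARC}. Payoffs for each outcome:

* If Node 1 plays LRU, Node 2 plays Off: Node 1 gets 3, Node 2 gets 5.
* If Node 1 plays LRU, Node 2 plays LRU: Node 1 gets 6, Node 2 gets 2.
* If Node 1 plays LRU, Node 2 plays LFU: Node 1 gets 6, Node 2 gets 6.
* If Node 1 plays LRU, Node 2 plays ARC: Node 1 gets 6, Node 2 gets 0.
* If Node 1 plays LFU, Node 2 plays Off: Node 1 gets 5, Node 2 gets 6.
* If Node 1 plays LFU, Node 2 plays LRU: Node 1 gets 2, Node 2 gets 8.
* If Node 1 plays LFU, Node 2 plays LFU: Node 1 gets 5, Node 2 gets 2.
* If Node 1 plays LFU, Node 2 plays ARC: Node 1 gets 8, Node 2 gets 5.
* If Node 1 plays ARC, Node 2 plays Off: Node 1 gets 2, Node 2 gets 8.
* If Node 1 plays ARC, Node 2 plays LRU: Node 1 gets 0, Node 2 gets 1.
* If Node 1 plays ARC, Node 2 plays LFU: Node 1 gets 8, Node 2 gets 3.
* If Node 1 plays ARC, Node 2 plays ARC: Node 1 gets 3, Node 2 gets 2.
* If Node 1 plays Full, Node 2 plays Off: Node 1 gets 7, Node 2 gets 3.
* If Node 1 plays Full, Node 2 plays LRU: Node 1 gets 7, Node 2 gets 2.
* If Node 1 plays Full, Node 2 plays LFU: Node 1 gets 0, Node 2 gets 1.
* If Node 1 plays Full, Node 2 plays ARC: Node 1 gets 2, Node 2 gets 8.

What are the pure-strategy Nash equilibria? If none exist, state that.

For each player, find the best response to each opponent profile; mutual best responses are the pure NE.
Node 1 against Off: payoffs 3, 5, 2, 7 → best response Full.
Node 1 against LRU: payoffs 6, 2, 0, 7 → best response Full.
Node 1 against LFU: payoffs 6, 5, 8, 0 → best response ARC.
Node 1 against ARC: payoffs 6, 8, 3, 2 → best response LFU.
Node 2 against LRU: payoffs 5, 2, 6, 0 → best response LFU.
Node 2 against LFU: payoffs 6, 8, 2, 5 → best response LRU.
Node 2 against ARC: payoffs 8, 1, 3, 2 → best response Off.
Node 2 against Full: payoffs 3, 2, 1, 8 → best response ARC.
No profile is a mutual best response for all players.

This game has no pure Nash equilibrium.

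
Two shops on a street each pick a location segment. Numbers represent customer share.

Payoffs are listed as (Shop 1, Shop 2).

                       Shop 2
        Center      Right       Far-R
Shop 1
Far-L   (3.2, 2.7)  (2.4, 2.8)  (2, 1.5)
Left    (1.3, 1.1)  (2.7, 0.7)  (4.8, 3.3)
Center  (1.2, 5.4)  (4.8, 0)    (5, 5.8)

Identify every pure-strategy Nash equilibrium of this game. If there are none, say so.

Check each profile: it is a Nash equilibrium iff no player can strictly gain by switching unilaterally.
(Far-L, Center): Shop 2 can switch to Right (2.7 → 2.8). Not NE.
(Far-L, Right): Shop 1 can switch to Left (2.4 → 2.7). Not NE.
(Far-L, Far-R): Shop 1 can switch to Left (2 → 4.8). Not NE.
(Left, Center): Shop 1 can switch to Far-L (1.3 → 3.2). Not NE.
(Left, Right): Shop 1 can switch to Center (2.7 → 4.8). Not NE.
(Left, Far-R): Shop 1 can switch to Center (4.8 → 5). Not NE.
(Center, Far-R): Shop 1 gets 5, best alternative 4.8; Shop 2 gets 5.8, best alternative 5.4. No profitable deviation — NE.
(The remaining 2 profiles each have a profitable deviation by the same check.)

(Center, Far-R)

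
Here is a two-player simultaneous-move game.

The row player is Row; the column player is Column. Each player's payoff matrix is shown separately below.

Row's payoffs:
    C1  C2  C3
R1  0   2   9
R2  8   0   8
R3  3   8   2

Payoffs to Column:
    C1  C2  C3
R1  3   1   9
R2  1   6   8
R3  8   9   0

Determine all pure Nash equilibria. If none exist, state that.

(R1, C1): Row can switch to R2 (0 → 8). Not NE.
(R1, C2): Row can switch to R3 (2 → 8). Not NE.
(R1, C3): Row gets 9, best alternative 8; Column gets 9, best alternative 3. No profitable deviation — NE.
(R2, C1): Column can switch to C2 (1 → 6). Not NE.
(R2, C2): Row can switch to R1 (0 → 2). Not NE.
(R2, C3): Row can switch to R1 (8 → 9). Not NE.
(R3, C1): Row can switch to R2 (3 → 8). Not NE.
(R3, C2): Row gets 8, best alternative 2; Column gets 9, best alternative 8. No profitable deviation — NE.
(R3, C3): Row can switch to R1 (2 → 9). Not NE.

Pure-strategy Nash equilibria: (R1, C3) and (R3, C2)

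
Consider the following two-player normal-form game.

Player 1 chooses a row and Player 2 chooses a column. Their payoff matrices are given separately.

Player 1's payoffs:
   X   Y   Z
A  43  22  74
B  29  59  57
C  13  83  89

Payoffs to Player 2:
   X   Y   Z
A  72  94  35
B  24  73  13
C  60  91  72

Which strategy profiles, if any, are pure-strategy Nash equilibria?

The unique pure-strategy Nash equilibrium is (C, Y).

For each player, find the best response to each opponent profile; mutual best responses are the pure NE.
Player 1 against X: payoffs 43, 29, 13 → best response A.
Player 1 against Y: payoffs 22, 59, 83 → best response C.
Player 1 against Z: payoffs 74, 57, 89 → best response C.
Player 2 against A: payoffs 72, 94, 35 → best response Y.
Player 2 against B: payoffs 24, 73, 13 → best response Y.
Player 2 against C: payoffs 60, 91, 72 → best response Y.
Mutual best responses: (C, Y).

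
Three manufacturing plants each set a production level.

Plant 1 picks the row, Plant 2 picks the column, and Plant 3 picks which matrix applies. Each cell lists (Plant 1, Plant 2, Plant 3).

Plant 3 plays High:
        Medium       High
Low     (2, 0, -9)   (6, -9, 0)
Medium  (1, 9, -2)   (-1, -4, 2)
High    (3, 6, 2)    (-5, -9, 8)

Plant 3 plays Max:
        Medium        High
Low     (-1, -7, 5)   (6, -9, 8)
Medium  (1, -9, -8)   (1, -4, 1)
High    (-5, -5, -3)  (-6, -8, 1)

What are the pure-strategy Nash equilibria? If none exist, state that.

Plant 1 against (Medium, High): payoffs 2, 1, 3 → best response High.
Plant 1 against (Medium, Max): payoffs -1, 1, -5 → best response Medium.
Plant 1 against (High, High): payoffs 6, -1, -5 → best response Low.
Plant 1 against (High, Max): payoffs 6, 1, -6 → best response Low.
Plant 2 against (Low, High): payoffs 0, -9 → best response Medium.
Plant 2 against (Low, Max): payoffs -7, -9 → best response Medium.
Plant 2 against (Medium, High): payoffs 9, -4 → best response Medium.
Plant 2 against (Medium, Max): payoffs -9, -4 → best response High.
Plant 2 against (High, High): payoffs 6, -9 → best response Medium.
Plant 2 against (High, Max): payoffs -5, -8 → best response Medium.
Plant 3 against (Low, Medium): payoffs -9, 5 → best response Max.
Plant 3 against (Low, High): payoffs 0, 8 → best response Max.
Plant 3 against (Medium, Medium): payoffs -2, -8 → best response High.
Plant 3 against (Medium, High): payoffs 2, 1 → best response High.
Plant 3 against (High, Medium): payoffs 2, -3 → best response High.
Plant 3 against (High, High): payoffs 8, 1 → best response High.
Mutual best responses: (High, Medium, High).

Pure NE: (High, Medium, High)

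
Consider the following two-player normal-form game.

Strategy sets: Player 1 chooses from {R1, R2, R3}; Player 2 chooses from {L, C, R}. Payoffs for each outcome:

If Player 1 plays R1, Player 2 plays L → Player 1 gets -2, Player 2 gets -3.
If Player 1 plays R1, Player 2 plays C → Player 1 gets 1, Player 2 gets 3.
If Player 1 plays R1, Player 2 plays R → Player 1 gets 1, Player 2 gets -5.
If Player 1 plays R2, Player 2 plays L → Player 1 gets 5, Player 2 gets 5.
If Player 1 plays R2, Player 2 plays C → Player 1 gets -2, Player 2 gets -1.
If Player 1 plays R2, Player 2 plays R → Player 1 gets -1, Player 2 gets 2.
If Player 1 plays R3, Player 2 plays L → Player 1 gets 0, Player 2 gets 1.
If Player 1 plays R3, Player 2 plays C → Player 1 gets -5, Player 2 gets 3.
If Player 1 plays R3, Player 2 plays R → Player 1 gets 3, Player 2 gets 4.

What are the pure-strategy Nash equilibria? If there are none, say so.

Player 1 against L: payoffs -2, 5, 0 → best response R2.
Player 1 against C: payoffs 1, -2, -5 → best response R1.
Player 1 against R: payoffs 1, -1, 3 → best response R3.
Player 2 against R1: payoffs -3, 3, -5 → best response C.
Player 2 against R2: payoffs 5, -1, 2 → best response L.
Player 2 against R3: payoffs 1, 3, 4 → best response R.
Mutual best responses: (R1, C); (R2, L); (R3, R).

The pure Nash equilibria are (R1, C), (R2, L), (R3, R).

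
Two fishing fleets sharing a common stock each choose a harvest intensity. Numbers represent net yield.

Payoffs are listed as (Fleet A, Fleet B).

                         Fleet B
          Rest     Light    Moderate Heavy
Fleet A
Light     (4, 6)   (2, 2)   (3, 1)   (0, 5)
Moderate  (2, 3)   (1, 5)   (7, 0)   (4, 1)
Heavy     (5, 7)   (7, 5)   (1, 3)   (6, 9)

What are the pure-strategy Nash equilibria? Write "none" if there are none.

Fleet A against Rest: payoffs 4, 2, 5 → best response Heavy.
Fleet A against Light: payoffs 2, 1, 7 → best response Heavy.
Fleet A against Moderate: payoffs 3, 7, 1 → best response Moderate.
Fleet A against Heavy: payoffs 0, 4, 6 → best response Heavy.
Fleet B against Light: payoffs 6, 2, 1, 5 → best response Rest.
Fleet B against Moderate: payoffs 3, 5, 0, 1 → best response Light.
Fleet B against Heavy: payoffs 7, 5, 3, 9 → best response Heavy.
Mutual best responses: (Heavy, Heavy).

Pure NE: (Heavy, Heavy)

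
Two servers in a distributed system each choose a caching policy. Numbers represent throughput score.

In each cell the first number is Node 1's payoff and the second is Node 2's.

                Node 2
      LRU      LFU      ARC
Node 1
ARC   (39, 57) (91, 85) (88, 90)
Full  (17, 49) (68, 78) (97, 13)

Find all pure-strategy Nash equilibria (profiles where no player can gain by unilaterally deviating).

Node 1 against LRU: payoffs 39, 17 → best response ARC.
Node 1 against LFU: payoffs 91, 68 → best response ARC.
Node 1 against ARC: payoffs 88, 97 → best response Full.
Node 2 against ARC: payoffs 57, 85, 90 → best response ARC.
Node 2 against Full: payoffs 49, 78, 13 → best response LFU.
No profile is a mutual best response for all players.

No pure-strategy Nash equilibrium.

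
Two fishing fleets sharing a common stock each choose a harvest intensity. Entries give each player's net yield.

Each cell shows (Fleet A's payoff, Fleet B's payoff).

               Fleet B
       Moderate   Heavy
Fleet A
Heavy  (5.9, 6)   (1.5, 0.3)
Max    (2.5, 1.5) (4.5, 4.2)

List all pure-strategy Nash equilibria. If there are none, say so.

For each player, find the best response to each opponent profile; mutual best responses are the pure NE.
Fleet A against Moderate: payoffs 5.9, 2.5 → best response Heavy.
Fleet A against Heavy: payoffs 1.5, 4.5 → best response Max.
Fleet B against Heavy: payoffs 6, 0.3 → best response Moderate.
Fleet B against Max: payoffs 1.5, 4.2 → best response Heavy.
Mutual best responses: (Heavy, Moderate); (Max, Heavy).

Pure-strategy Nash equilibria: (Heavy, Moderate) and (Max, Heavy)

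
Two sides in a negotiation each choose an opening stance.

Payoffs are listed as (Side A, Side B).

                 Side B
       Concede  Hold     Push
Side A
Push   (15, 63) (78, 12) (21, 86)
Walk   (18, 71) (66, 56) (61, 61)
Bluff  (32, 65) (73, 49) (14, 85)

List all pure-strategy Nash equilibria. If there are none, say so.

Side A against Concede: payoffs 15, 18, 32 → best response Bluff.
Side A against Hold: payoffs 78, 66, 73 → best response Push.
Side A against Push: payoffs 21, 61, 14 → best response Walk.
Side B against Push: payoffs 63, 12, 86 → best response Push.
Side B against Walk: payoffs 71, 56, 61 → best response Concede.
Side B against Bluff: payoffs 65, 49, 85 → best response Push.
No profile is a mutual best response for all players.

none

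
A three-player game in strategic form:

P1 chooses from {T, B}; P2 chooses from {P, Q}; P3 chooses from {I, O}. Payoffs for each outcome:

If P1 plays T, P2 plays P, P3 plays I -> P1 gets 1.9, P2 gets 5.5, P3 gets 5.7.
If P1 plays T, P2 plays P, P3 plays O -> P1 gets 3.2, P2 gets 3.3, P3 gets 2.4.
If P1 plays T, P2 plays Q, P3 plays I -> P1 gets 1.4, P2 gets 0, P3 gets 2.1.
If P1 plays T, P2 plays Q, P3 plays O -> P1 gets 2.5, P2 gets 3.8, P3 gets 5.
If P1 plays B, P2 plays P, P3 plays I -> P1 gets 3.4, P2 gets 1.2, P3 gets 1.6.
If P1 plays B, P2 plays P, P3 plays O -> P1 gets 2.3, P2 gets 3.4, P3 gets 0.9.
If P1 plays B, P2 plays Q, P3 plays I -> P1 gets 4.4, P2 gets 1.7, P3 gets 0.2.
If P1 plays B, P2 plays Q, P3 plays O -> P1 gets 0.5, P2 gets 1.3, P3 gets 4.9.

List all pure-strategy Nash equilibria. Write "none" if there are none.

P1 against (P, I): payoffs 1.9, 3.4 → best response B.
P1 against (P, O): payoffs 3.2, 2.3 → best response T.
P1 against (Q, I): payoffs 1.4, 4.4 → best response B.
P1 against (Q, O): payoffs 2.5, 0.5 → best response T.
P2 against (T, I): payoffs 5.5, 0 → best response P.
P2 against (T, O): payoffs 3.3, 3.8 → best response Q.
P2 against (B, I): payoffs 1.2, 1.7 → best response Q.
P2 against (B, O): payoffs 3.4, 1.3 → best response P.
P3 against (T, P): payoffs 5.7, 2.4 → best response I.
P3 against (T, Q): payoffs 2.1, 5 → best response O.
P3 against (B, P): payoffs 1.6, 0.9 → best response I.
P3 against (B, Q): payoffs 0.2, 4.9 → best response O.
Mutual best responses: (T, Q, O).

The unique pure-strategy Nash equilibrium is (T, Q, O).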